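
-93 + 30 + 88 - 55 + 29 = -1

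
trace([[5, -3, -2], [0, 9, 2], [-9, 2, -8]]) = diagonal: 5 + 9 + (-8)
= 6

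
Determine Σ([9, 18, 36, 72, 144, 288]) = 567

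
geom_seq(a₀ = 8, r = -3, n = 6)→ a_0 = 8*(-3)^0 = 8
a_1 = 8*(-3)^1 = -24
a_2 = 8*(-3)^2 = 72
...
= [8, -24, 72, -216, 648, -1944]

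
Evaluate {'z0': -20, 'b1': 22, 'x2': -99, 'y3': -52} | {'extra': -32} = {'z0': -20, 'b1': 22, 'x2': -99, 'y3': -52, 'extra': -32}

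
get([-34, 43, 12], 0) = -34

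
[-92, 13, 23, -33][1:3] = [13, 23]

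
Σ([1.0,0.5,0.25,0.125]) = 1.0 + 0.5 + 0.25 + 0.125
= 1.875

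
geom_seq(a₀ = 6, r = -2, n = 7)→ a_0 = 6*(-2)^0 = 6
a_1 = 6*(-2)^1 = -12
a_2 = 6*(-2)^2 = 24
...
= [6, -12, 24, -48, 96, -192, 384]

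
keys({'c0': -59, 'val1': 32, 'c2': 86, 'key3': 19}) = ['c0', 'val1', 'c2', 'key3']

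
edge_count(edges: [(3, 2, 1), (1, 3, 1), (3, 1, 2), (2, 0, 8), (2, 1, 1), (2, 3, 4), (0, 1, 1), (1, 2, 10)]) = 8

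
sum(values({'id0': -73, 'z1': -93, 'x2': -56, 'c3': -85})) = -307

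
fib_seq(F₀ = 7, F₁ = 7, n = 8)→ [7, 7, 14, 21, 35, 56, 91, 147]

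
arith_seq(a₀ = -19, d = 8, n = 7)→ a_0 = -19 + 0*8 = -19
a_1 = -19 + 1*8 = -11
a_2 = -19 + 2*8 = -3
...
= [-19, -11, -3, 5, 13, 21, 29]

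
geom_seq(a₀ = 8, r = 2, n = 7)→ [8, 16, 32, 64, 128, 256, 512]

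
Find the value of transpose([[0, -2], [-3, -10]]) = [[0, -3], [-2, -10]]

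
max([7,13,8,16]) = 16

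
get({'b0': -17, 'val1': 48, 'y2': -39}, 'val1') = 48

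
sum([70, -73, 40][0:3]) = 37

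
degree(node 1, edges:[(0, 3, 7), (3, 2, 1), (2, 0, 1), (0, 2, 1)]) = incident: none
= 0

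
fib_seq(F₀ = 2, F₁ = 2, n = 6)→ F_2 = F_1 + F_0 = 4
F_3 = F_2 + F_1 = 6
F_4 = F_3 + F_2 = 10
...
= [2, 2, 4, 6, 10, 16]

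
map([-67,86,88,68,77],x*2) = [-134, 172, 176, 136, 154]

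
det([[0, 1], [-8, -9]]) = (0)*(-9) - (1)*(-8)
= 8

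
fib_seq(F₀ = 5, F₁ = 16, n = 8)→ [5, 16, 21, 37, 58, 95, 153, 248]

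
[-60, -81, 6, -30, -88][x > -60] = [6, -30]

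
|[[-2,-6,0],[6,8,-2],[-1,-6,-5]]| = (1)*(-2)*det([[8, -2], [-6, -5]]) + (-1)*(-6)*det([[6, -2], [-1, -5]]) + (1)*(0)*det([[6, 8], [-1, -6]])
= 104 + -192 + 0
= -88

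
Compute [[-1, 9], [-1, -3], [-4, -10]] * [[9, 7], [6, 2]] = C[0][0] = (-1)*(9) + (9)*(6) = 45
C[0][1] = (-1)*(7) + (9)*(2) = 11
C[1][0] = (-1)*(9) + (-3)*(6) = -27
C[1][1] = (-1)*(7) + (-3)*(2) = -13
C[2][0] = (-4)*(9) + (-10)*(6) = -96
C[2][1] = (-4)*(7) + (-10)*(2) = -48
= [[45, 11], [-27, -13], [-96, -48]]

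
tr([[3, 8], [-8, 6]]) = diagonal: 3 + 6
= 9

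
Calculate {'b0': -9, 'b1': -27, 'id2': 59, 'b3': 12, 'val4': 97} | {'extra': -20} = {'b0': -9, 'b1': -27, 'id2': 59, 'b3': 12, 'val4': 97, 'extra': -20}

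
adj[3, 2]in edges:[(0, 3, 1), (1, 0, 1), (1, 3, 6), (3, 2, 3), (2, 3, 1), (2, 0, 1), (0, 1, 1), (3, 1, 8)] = 3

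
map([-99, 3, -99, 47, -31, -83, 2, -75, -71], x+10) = -99+10=-89, 3+10=13, -99+10=-89, 47+10=57, -31+10=-21, -83+10=-73, 2+10=12, -75+10=-65, -71+10=-61
= [-89, 13, -89, 57, -21, -73, 12, -65, -61]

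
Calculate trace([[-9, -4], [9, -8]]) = -17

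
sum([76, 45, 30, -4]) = 76 + 45 + 30 + (-4)
= 147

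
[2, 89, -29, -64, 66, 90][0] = 2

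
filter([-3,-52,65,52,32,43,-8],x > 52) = [65]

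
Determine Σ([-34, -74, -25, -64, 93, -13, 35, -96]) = -178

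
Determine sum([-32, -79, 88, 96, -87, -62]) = (-32) + (-79) + 88 + 96 + (-87) + (-62)
= -76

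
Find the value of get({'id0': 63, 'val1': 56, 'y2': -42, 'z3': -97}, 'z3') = -97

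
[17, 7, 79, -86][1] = 7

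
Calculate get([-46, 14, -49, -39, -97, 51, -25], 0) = -46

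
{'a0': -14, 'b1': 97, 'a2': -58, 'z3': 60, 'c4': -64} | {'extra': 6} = {'a0': -14, 'b1': 97, 'a2': -58, 'z3': 60, 'c4': -64, 'extra': 6}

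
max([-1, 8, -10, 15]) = 15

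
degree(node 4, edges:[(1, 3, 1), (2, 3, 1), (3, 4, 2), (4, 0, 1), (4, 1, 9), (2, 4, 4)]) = 4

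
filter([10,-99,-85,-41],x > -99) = keep x where x > -99: 10✓, -99✗, -85✓, -41✓
= [10, -85, -41]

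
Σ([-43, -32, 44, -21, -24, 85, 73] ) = (-43) + (-32) + 44 + (-21) + (-24) + 85 + 73
= 82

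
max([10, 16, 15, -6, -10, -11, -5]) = 16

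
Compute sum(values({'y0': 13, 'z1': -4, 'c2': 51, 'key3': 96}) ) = 13 + (-4) + 51 + 96
= 156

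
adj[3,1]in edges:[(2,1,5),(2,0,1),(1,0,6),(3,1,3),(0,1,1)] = 3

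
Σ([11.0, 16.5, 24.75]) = 52.25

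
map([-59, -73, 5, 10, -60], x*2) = [-118, -146, 10, 20, -120]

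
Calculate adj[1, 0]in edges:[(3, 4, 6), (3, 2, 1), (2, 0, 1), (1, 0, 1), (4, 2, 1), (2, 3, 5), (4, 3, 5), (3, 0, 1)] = 1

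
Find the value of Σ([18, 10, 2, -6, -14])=18 + 10 + 2 + (-6) + (-14)
= 10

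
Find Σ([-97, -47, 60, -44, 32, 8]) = (-97) + (-47) + 60 + (-44) + 32 + 8
= -88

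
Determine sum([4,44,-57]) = -9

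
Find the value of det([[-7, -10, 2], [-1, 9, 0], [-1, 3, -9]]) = 669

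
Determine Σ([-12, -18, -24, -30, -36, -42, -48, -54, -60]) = (-12) + (-18) + (-24) + (-30) + (-36) + (-42) + (-48) + (-54) + (-60)
= -324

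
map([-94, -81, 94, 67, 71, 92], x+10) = [-84, -71, 104, 77, 81, 102]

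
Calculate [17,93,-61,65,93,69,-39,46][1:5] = [93, -61, 65, 93]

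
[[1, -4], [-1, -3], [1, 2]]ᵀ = [[1, -1, 1], [-4, -3, 2]]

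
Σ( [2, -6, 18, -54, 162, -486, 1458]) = 1094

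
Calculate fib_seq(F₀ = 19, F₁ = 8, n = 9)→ [19, 8, 27, 35, 62, 97, 159, 256, 415]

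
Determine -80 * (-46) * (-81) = -298080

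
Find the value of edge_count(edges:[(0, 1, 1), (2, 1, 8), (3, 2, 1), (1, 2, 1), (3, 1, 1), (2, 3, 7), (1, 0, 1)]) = 7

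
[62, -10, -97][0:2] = [62, -10]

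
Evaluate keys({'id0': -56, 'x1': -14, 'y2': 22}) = ['id0', 'x1', 'y2']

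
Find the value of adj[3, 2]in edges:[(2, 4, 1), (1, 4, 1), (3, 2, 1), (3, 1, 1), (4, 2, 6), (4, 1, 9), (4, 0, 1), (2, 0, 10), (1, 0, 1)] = 1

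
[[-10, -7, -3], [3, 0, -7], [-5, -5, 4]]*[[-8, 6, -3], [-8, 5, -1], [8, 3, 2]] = [[112, -104, 31], [-80, -3, -23], [112, -43, 28]]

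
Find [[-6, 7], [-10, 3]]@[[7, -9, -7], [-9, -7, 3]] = C[0][0] = (-6)*(7) + (7)*(-9) = -105
C[0][1] = (-6)*(-9) + (7)*(-7) = 5
C[0][2] = (-6)*(-7) + (7)*(3) = 63
C[1][0] = (-10)*(7) + (3)*(-9) = -97
C[1][1] = (-10)*(-9) + (3)*(-7) = 69
C[1][2] = (-10)*(-7) + (3)*(3) = 79
= [[-105, 5, 63], [-97, 69, 79]]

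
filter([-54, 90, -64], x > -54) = [90]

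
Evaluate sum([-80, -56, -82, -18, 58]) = -178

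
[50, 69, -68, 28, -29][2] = -68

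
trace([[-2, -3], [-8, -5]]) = -7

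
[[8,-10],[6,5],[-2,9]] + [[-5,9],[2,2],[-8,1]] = [[3, -1], [8, 7], [-10, 10]]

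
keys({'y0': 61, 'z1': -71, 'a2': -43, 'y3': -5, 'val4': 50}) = ['y0', 'z1', 'a2', 'y3', 'val4']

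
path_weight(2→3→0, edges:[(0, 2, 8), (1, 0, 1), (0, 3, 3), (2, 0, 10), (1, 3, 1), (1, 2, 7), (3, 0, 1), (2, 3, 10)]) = w(2→3)=10 + w(3→0)=1
= 11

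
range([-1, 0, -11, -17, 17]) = 34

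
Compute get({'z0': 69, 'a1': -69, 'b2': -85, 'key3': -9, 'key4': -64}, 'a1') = -69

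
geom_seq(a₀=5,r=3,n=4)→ a_0 = 5*3^0 = 5
a_1 = 5*3^1 = 15
a_2 = 5*3^2 = 45
...
= [5, 15, 45, 135]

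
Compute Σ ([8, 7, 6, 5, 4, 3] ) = 8 + 7 + 6 + 5 + 4 + 3
= 33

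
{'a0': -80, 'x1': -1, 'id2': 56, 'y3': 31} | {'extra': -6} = {'a0': -80, 'x1': -1, 'id2': 56, 'y3': 31, 'extra': -6}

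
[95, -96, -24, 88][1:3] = [-96, -24]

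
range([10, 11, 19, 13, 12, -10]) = 29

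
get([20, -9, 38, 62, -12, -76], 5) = -76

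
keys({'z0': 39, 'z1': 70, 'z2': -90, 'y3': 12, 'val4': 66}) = ['z0', 'z1', 'z2', 'y3', 'val4']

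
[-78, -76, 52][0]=-78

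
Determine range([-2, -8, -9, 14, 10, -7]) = 23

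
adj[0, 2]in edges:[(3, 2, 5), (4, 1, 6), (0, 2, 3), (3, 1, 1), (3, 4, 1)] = 3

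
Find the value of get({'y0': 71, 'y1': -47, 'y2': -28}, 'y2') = -28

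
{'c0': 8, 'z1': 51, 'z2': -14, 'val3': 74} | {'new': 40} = {'c0': 8, 'z1': 51, 'z2': -14, 'val3': 74, 'new': 40}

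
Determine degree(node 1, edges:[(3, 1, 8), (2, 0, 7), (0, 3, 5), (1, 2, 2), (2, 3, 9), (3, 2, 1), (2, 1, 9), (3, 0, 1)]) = 3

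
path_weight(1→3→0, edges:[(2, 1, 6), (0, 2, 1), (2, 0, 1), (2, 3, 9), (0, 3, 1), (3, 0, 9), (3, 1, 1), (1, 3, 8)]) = w(1→3)=8 + w(3→0)=9
= 17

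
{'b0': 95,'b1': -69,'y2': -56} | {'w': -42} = {'b0': 95, 'b1': -69, 'y2': -56, 'w': -42}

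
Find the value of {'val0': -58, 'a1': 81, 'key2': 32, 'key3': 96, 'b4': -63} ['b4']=-63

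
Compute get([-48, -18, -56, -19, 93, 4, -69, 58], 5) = 4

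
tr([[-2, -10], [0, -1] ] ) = -3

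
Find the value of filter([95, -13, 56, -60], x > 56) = [95]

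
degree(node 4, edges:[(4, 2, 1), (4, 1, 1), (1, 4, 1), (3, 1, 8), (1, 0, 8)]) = 3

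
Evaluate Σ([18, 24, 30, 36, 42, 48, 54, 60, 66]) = 18 + 24 + 30 + 36 + 42 + 48 + 54 + 60 + 66
= 378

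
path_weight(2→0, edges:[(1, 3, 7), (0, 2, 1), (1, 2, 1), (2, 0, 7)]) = 7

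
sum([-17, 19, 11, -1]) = (-17) + 19 + 11 + (-1)
= 12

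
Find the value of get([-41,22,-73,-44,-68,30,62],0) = -41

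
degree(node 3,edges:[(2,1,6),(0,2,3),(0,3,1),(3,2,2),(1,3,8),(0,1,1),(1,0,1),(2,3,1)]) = incident: (0,3), (3,2), (1,3), (2,3)
= 4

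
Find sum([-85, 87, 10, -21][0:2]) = slice → [-85, 87]
(-85) + 87
= 2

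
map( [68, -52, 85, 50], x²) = (68)²=4624, (-52)²=2704, (85)²=7225, (50)²=2500
= [4624, 2704, 7225, 2500]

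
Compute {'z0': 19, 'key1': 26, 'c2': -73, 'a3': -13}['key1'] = 26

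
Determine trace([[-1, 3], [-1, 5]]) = diagonal: (-1) + 5
= 4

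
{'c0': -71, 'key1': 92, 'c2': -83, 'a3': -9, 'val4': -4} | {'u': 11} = {'c0': -71, 'key1': 92, 'c2': -83, 'a3': -9, 'val4': -4, 'u': 11}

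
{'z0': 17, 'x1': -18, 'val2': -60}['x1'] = -18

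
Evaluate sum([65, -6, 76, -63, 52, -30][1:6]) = 29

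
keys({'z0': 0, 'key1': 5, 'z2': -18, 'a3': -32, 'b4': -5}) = ['z0', 'key1', 'z2', 'a3', 'b4']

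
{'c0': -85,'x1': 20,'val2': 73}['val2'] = 73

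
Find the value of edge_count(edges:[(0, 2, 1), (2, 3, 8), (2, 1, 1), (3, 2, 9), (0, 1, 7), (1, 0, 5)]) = 6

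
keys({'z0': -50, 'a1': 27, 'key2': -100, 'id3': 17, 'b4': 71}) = ['z0', 'a1', 'key2', 'id3', 'b4']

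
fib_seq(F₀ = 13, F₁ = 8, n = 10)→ [13, 8, 21, 29, 50, 79, 129, 208, 337, 545]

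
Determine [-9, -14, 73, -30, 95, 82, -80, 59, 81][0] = -9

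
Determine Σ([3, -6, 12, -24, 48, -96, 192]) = 129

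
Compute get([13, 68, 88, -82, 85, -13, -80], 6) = -80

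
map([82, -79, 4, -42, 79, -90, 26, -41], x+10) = 82+10=92, -79+10=-69, 4+10=14, -42+10=-32, 79+10=89, -90+10=-80, 26+10=36, -41+10=-31
= [92, -69, 14, -32, 89, -80, 36, -31]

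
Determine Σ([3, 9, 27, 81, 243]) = 3 + 9 + 27 + 81 + 243
= 363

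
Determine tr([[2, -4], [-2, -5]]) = -3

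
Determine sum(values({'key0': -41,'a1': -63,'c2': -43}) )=(-41) + (-63) + (-43)
= -147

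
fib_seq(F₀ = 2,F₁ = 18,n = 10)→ [2, 18, 20, 38, 58, 96, 154, 250, 404, 654]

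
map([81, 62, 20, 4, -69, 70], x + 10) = 81+10=91, 62+10=72, 20+10=30, 4+10=14, -69+10=-59, 70+10=80
= [91, 72, 30, 14, -59, 80]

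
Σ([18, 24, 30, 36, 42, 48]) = 18 + 24 + 30 + 36 + 42 + 48
= 198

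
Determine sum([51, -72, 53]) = 51 + (-72) + 53
= 32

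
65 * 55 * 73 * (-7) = -1826825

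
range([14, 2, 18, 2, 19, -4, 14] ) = 23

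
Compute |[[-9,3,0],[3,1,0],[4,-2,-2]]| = (1)*(-9)*det([[1, 0], [-2, -2]]) + (-1)*(3)*det([[3, 0], [4, -2]]) + (1)*(0)*det([[3, 1], [4, -2]])
= 18 + 18 + 0
= 36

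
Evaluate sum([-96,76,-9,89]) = 60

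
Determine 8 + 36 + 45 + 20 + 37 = 146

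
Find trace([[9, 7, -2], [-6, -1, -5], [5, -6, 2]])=10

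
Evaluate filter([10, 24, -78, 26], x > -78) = keep x where x > -78: 10✓, 24✓, -78✗, 26✓
= [10, 24, 26]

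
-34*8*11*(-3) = 8976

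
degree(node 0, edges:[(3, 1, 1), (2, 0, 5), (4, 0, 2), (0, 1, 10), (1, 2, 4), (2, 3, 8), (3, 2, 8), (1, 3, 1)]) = incident: (2,0), (4,0), (0,1)
= 3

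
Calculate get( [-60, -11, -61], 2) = -61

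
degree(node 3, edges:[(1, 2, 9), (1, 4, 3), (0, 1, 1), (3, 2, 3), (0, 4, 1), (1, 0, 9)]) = incident: (3,2)
= 1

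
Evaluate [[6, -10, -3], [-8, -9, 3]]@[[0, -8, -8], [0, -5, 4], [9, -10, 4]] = [[-27, 32, -100], [27, 79, 40]]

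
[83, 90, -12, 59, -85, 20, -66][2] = -12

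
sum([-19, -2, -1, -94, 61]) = (-19) + (-2) + (-1) + (-94) + 61
= -55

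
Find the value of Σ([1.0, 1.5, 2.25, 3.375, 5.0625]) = 13.1875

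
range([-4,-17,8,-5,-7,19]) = 36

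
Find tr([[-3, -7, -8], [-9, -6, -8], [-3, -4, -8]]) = -17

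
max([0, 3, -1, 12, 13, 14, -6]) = 14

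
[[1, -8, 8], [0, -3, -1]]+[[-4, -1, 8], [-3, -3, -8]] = [[-3, -9, 16], [-3, -6, -9]]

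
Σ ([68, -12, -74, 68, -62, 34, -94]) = 68 + (-12) + (-74) + 68 + (-62) + 34 + (-94)
= -72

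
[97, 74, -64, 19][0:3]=[97, 74, -64]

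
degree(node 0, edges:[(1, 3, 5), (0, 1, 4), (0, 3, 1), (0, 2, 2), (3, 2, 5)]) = 3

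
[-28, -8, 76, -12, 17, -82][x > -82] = keep x where x > -82: -28✓, -8✓, 76✓, -12✓, 17✓, -82✗
= [-28, -8, 76, -12, 17]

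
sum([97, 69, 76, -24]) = 97 + 69 + 76 + (-24)
= 218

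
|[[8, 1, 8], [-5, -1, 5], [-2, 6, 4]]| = -518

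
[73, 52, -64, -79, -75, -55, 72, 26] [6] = 72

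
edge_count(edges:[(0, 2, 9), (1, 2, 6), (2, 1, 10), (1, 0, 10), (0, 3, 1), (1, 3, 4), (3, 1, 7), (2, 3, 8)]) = 8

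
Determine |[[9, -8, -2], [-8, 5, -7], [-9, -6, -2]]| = (1)*(9)*det([[5, -7], [-6, -2]]) + (-1)*(-8)*det([[-8, -7], [-9, -2]]) + (1)*(-2)*det([[-8, 5], [-9, -6]])
= -468 + -376 + -186
= -1030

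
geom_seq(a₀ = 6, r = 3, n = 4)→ [6, 18, 54, 162]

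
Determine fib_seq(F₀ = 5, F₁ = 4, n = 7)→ F_2 = F_1 + F_0 = 9
F_3 = F_2 + F_1 = 13
F_4 = F_3 + F_2 = 22
...
= [5, 4, 9, 13, 22, 35, 57]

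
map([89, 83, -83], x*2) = [178, 166, -166]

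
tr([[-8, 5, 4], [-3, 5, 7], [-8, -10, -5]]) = -8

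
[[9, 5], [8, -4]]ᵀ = [[9, 8], [5, -4]]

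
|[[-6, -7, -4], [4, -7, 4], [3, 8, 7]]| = 386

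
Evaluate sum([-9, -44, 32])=(-9) + (-44) + 32
= -21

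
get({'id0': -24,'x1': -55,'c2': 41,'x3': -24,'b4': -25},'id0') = -24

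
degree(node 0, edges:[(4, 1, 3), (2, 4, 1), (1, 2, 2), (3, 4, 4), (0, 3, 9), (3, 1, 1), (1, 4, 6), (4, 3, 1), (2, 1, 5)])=1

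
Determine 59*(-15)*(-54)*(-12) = -573480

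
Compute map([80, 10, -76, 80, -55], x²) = [6400, 100, 5776, 6400, 3025]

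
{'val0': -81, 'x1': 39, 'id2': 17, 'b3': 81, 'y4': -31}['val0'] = -81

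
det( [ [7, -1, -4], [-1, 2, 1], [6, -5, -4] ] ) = 5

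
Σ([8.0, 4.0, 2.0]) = 14.0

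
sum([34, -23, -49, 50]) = 12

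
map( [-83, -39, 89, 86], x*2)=-83*2=-166, -39*2=-78, 89*2=178, 86*2=172
= [-166, -78, 178, 172]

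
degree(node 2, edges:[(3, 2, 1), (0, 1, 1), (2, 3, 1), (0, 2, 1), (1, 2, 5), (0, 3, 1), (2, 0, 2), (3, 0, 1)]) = incident: (3,2), (2,3), (0,2), (1,2), (2,0)
= 5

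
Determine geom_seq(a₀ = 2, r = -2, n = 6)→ a_0 = 2*(-2)^0 = 2
a_1 = 2*(-2)^1 = -4
a_2 = 2*(-2)^2 = 8
...
= [2, -4, 8, -16, 32, -64]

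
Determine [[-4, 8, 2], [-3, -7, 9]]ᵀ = [[-4, -3], [8, -7], [2, 9]]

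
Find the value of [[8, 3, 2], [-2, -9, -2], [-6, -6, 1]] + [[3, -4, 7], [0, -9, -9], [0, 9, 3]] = [[11, -1, 9], [-2, -18, -11], [-6, 3, 4]]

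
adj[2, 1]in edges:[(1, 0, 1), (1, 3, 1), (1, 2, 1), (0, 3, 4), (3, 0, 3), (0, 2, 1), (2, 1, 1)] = 1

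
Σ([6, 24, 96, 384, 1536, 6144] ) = 8190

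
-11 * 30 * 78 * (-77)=1981980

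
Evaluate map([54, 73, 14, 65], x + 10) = [64, 83, 24, 75]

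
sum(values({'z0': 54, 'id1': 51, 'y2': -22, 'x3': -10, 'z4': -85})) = 54 + 51 + (-22) + (-10) + (-85)
= -12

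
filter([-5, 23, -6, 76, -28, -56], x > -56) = [-5, 23, -6, 76, -28]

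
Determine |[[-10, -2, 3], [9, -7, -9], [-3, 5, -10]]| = -1312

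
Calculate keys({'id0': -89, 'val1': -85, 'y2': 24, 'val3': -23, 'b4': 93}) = ['id0', 'val1', 'y2', 'val3', 'b4']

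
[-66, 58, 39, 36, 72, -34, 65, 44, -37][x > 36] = [58, 39, 72, 65, 44]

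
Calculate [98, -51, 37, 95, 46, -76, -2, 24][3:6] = [95, 46, -76]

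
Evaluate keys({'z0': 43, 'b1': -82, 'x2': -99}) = ['z0', 'b1', 'x2']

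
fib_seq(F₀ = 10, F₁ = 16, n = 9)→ [10, 16, 26, 42, 68, 110, 178, 288, 466]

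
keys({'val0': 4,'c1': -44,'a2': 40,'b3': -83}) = ['val0', 'c1', 'a2', 'b3']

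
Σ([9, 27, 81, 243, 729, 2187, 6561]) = 9 + 27 + 81 + 243 + 729 + 2187 + 6561
= 9837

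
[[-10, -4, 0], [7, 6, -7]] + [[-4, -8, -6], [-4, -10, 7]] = [[-14, -12, -6], [3, -4, 0]]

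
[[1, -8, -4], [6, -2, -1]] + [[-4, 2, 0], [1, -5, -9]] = [[-3, -6, -4], [7, -7, -10]]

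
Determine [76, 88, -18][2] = -18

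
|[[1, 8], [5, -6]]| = (1)*(-6) - (8)*(5)
= -46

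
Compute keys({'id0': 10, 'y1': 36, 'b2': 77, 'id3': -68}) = ['id0', 'y1', 'b2', 'id3']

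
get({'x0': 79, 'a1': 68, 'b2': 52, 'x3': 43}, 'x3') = 43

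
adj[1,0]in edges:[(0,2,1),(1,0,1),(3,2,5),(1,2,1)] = 1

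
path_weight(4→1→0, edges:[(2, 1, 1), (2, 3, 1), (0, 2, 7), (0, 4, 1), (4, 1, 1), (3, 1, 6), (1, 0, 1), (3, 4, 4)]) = 2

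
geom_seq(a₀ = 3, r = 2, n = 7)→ [3, 6, 12, 24, 48, 96, 192]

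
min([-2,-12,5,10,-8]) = -12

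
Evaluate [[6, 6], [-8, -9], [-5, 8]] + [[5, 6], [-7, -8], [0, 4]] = [[11, 12], [-15, -17], [-5, 12]]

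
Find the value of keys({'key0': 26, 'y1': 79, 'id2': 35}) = ['key0', 'y1', 'id2']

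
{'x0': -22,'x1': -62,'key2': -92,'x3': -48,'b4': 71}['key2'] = -92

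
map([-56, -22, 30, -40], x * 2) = -56*2=-112, -22*2=-44, 30*2=60, -40*2=-80
= [-112, -44, 60, -80]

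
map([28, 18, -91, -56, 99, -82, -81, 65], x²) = [784, 324, 8281, 3136, 9801, 6724, 6561, 4225]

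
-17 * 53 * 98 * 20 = -1765960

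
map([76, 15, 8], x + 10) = 76+10=86, 15+10=25, 8+10=18
= [86, 25, 18]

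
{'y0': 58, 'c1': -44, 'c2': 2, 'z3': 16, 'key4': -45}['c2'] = 2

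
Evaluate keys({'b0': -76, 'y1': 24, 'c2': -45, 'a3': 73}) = ['b0', 'y1', 'c2', 'a3']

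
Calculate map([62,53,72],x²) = (62)²=3844, (53)²=2809, (72)²=5184
= [3844, 2809, 5184]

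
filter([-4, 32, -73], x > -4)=[32]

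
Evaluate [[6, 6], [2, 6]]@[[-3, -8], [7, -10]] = C[0][0] = (6)*(-3) + (6)*(7) = 24
C[0][1] = (6)*(-8) + (6)*(-10) = -108
C[1][0] = (2)*(-3) + (6)*(7) = 36
C[1][1] = (2)*(-8) + (6)*(-10) = -76
= [[24, -108], [36, -76]]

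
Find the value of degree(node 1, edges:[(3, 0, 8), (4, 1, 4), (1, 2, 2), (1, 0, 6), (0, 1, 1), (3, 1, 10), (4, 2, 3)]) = 5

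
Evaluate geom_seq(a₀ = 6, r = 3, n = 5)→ a_0 = 6*3^0 = 6
a_1 = 6*3^1 = 18
a_2 = 6*3^2 = 54
...
= [6, 18, 54, 162, 486]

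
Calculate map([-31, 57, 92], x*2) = [-62, 114, 184]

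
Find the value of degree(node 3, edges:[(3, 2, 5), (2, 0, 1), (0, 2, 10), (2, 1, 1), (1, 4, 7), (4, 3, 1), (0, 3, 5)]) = 3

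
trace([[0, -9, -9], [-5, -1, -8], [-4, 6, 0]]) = diagonal: 0 + (-1) + 0
= -1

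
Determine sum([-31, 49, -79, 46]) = -15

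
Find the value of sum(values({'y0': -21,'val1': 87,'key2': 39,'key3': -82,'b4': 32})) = (-21) + 87 + 39 + (-82) + 32
= 55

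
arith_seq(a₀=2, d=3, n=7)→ [2, 5, 8, 11, 14, 17, 20]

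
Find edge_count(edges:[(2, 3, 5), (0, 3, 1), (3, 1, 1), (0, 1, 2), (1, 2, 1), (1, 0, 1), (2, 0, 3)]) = 7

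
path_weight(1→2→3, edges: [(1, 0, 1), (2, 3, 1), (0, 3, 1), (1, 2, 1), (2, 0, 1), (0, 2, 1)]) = w(1→2)=1 + w(2→3)=1
= 2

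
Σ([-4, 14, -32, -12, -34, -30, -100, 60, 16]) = -122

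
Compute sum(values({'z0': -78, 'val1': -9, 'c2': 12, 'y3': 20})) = -55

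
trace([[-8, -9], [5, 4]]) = -4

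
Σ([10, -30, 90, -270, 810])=10 + -30 + 90 + -270 + 810
= 610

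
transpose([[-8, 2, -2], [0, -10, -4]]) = [[-8, 0], [2, -10], [-2, -4]]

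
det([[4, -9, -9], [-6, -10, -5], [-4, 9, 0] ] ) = 846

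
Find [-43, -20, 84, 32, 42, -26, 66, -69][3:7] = [32, 42, -26, 66]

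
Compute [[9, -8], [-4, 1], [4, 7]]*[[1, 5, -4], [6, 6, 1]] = C[0][0] = (9)*(1) + (-8)*(6) = -39
C[0][1] = (9)*(5) + (-8)*(6) = -3
C[0][2] = (9)*(-4) + (-8)*(1) = -44
C[1][0] = (-4)*(1) + (1)*(6) = 2
C[1][1] = (-4)*(5) + (1)*(6) = -14
C[1][2] = (-4)*(-4) + (1)*(1) = 17
... (3 more cells)
= [[-39, -3, -44], [2, -14, 17], [46, 62, -9]]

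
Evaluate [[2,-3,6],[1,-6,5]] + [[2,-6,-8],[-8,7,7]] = [[4, -9, -2], [-7, 1, 12]]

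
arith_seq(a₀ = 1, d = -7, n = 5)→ [1, -6, -13, -20, -27]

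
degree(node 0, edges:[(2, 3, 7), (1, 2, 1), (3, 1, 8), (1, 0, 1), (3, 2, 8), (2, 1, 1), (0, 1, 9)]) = 2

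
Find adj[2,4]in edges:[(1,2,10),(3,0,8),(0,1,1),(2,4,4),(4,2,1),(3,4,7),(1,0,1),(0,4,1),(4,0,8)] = 4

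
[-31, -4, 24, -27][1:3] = [-4, 24]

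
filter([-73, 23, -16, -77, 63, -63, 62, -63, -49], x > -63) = [23, -16, 63, 62, -49]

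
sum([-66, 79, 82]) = (-66) + 79 + 82
= 95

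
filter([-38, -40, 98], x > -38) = [98]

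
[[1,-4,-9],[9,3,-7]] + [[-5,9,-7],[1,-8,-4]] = [[-4, 5, -16], [10, -5, -11]]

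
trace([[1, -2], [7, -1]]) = 0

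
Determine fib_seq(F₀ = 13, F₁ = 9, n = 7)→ F_2 = F_1 + F_0 = 22
F_3 = F_2 + F_1 = 31
F_4 = F_3 + F_2 = 53
...
= [13, 9, 22, 31, 53, 84, 137]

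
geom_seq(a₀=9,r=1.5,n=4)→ a_0 = 9*1.5^0 = 9.0
a_1 = 9*1.5^1 = 13.5
a_2 = 9*1.5^2 = 20.25
...
= [9.0, 13.5, 20.25, 30.375]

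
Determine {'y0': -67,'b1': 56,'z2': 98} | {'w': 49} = {'y0': -67, 'b1': 56, 'z2': 98, 'w': 49}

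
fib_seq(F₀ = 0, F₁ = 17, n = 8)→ [0, 17, 17, 34, 51, 85, 136, 221]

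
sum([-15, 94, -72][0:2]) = 79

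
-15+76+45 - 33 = 73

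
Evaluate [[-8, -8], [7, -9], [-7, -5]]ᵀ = [[-8, 7, -7], [-8, -9, -5]]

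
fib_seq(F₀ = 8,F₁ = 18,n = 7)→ F_2 = F_1 + F_0 = 26
F_3 = F_2 + F_1 = 44
F_4 = F_3 + F_2 = 70
...
= [8, 18, 26, 44, 70, 114, 184]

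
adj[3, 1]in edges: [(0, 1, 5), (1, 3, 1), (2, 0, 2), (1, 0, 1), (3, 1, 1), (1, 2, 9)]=1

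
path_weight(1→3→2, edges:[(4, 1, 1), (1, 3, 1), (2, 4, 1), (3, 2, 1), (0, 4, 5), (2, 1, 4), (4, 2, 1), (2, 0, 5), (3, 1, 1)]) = 2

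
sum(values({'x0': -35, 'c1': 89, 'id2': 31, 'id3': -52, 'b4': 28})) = (-35) + 89 + 31 + (-52) + 28
= 61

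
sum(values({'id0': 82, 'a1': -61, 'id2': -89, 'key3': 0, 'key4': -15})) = -83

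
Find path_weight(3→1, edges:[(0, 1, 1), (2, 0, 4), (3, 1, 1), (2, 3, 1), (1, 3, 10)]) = w(3→1)=1
= 1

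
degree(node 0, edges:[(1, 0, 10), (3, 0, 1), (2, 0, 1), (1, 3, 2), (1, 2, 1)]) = 3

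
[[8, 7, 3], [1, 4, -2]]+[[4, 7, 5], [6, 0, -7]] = [[12, 14, 8], [7, 4, -9]]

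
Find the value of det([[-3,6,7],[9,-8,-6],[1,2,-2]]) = (1)*(-3)*det([[-8, -6], [2, -2]]) + (-1)*(6)*det([[9, -6], [1, -2]]) + (1)*(7)*det([[9, -8], [1, 2]])
= -84 + 72 + 182
= 170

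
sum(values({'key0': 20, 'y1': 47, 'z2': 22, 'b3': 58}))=20 + 47 + 22 + 58
= 147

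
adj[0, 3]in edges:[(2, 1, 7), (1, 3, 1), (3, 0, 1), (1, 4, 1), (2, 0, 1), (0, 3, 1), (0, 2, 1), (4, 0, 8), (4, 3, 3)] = 1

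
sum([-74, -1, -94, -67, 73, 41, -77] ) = -199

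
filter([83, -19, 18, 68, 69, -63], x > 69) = [83]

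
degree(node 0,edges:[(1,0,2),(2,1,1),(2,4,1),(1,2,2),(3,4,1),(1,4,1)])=1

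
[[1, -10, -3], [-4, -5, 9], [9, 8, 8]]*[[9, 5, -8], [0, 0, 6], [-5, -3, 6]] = C[0][0] = (1)*(9) + (-10)*(0) + (-3)*(-5) = 24
C[0][1] = (1)*(5) + (-10)*(0) + (-3)*(-3) = 14
C[0][2] = (1)*(-8) + (-10)*(6) + (-3)*(6) = -86
C[1][0] = (-4)*(9) + (-5)*(0) + (9)*(-5) = -81
C[1][1] = (-4)*(5) + (-5)*(0) + (9)*(-3) = -47
C[1][2] = (-4)*(-8) + (-5)*(6) + (9)*(6) = 56
... (3 more cells)
= [[24, 14, -86], [-81, -47, 56], [41, 21, 24]]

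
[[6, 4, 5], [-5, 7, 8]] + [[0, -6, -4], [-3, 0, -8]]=[[6, -2, 1], [-8, 7, 0]]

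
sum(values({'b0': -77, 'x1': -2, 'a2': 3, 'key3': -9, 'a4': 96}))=(-77) + (-2) + 3 + (-9) + 96
= 11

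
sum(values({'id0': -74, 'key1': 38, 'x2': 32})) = -4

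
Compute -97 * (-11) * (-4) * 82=-349976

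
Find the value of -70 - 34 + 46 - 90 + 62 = -86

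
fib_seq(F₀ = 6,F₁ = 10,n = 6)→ [6, 10, 16, 26, 42, 68]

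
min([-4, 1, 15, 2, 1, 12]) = -4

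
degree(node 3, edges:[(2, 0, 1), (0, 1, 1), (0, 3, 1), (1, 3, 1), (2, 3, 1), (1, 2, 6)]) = 3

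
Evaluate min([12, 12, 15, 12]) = 12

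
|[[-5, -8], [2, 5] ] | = (-5)*(5) - (-8)*(2)
= -9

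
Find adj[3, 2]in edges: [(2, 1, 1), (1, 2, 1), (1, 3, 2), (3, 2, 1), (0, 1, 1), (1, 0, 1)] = 1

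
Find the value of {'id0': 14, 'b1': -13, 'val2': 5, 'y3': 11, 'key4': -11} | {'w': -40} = {'id0': 14, 'b1': -13, 'val2': 5, 'y3': 11, 'key4': -11, 'w': -40}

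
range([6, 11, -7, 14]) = 21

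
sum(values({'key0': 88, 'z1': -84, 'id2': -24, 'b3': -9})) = 88 + (-84) + (-24) + (-9)
= -29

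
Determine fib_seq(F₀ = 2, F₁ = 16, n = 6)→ F_2 = F_1 + F_0 = 18
F_3 = F_2 + F_1 = 34
F_4 = F_3 + F_2 = 52
...
= [2, 16, 18, 34, 52, 86]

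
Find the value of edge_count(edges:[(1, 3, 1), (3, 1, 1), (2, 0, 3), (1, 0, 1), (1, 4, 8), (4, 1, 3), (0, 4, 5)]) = 7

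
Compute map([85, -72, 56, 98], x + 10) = [95, -62, 66, 108]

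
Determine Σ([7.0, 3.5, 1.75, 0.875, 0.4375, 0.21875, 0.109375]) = 7.0 + 3.5 + 1.75 + 0.875 + 0.4375 + 0.21875 + 0.109375
= 13.890625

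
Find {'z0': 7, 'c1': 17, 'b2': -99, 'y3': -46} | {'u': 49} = {'z0': 7, 'c1': 17, 'b2': -99, 'y3': -46, 'u': 49}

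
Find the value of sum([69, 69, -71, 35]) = 69 + 69 + (-71) + 35
= 102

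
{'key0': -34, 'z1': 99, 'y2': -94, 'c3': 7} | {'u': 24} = {'key0': -34, 'z1': 99, 'y2': -94, 'c3': 7, 'u': 24}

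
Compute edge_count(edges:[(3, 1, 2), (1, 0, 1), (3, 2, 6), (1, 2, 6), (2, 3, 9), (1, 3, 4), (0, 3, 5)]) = 7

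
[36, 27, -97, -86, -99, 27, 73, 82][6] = 73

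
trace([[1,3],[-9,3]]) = 4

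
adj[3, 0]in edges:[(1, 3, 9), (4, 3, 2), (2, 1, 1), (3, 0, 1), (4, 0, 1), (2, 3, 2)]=1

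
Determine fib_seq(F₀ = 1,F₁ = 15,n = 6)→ F_2 = F_1 + F_0 = 16
F_3 = F_2 + F_1 = 31
F_4 = F_3 + F_2 = 47
...
= [1, 15, 16, 31, 47, 78]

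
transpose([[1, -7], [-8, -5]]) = [[1, -8], [-7, -5]]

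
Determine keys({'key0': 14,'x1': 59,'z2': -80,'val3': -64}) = ['key0', 'x1', 'z2', 'val3']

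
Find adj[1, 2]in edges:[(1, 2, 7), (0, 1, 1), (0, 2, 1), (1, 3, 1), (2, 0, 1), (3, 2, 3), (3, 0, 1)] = 7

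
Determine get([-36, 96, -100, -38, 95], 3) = -38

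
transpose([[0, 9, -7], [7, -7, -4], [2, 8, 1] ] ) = [[0, 7, 2], [9, -7, 8], [-7, -4, 1]]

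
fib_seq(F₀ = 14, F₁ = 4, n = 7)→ [14, 4, 18, 22, 40, 62, 102]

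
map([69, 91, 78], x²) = (69)²=4761, (91)²=8281, (78)²=6084
= [4761, 8281, 6084]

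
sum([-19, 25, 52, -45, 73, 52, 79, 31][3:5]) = 28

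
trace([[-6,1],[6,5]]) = -1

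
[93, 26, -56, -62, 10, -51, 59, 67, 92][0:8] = [93, 26, -56, -62, 10, -51, 59, 67]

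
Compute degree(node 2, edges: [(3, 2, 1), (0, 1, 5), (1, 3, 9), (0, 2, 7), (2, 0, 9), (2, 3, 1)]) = 4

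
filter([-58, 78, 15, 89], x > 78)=[89]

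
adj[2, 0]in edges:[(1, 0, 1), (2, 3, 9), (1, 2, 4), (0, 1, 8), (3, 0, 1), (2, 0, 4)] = 4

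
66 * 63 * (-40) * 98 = -16299360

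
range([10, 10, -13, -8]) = 23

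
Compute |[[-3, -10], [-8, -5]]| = -65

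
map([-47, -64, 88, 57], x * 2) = -47*2=-94, -64*2=-128, 88*2=176, 57*2=114
= [-94, -128, 176, 114]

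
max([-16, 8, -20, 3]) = 8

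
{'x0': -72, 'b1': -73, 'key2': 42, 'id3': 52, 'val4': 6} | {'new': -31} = {'x0': -72, 'b1': -73, 'key2': 42, 'id3': 52, 'val4': 6, 'new': -31}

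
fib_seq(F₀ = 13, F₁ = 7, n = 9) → [13, 7, 20, 27, 47, 74, 121, 195, 316]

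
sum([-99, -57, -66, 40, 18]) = -164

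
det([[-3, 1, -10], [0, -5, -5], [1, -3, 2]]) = (1)*(-3)*det([[-5, -5], [-3, 2]]) + (-1)*(1)*det([[0, -5], [1, 2]]) + (1)*(-10)*det([[0, -5], [1, -3]])
= 75 + -5 + -50
= 20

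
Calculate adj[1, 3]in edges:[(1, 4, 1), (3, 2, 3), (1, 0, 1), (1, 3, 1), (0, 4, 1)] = 1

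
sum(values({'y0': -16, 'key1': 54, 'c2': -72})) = -34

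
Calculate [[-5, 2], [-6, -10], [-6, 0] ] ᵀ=[[-5, -6, -6], [2, -10, 0]]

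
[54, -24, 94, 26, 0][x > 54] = [94]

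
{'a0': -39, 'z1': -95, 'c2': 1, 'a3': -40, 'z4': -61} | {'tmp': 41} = {'a0': -39, 'z1': -95, 'c2': 1, 'a3': -40, 'z4': -61, 'tmp': 41}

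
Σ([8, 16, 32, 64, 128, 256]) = 504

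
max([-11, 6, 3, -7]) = 6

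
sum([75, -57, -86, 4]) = 75 + (-57) + (-86) + 4
= -64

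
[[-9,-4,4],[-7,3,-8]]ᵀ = [[-9, -7], [-4, 3], [4, -8]]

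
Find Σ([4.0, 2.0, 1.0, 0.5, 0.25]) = 7.75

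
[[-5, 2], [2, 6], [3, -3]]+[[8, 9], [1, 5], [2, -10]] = [[3, 11], [3, 11], [5, -13]]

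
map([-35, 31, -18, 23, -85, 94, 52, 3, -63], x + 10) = -35+10=-25, 31+10=41, -18+10=-8, 23+10=33, -85+10=-75, 94+10=104, 52+10=62, 3+10=13, -63+10=-53
= [-25, 41, -8, 33, -75, 104, 62, 13, -53]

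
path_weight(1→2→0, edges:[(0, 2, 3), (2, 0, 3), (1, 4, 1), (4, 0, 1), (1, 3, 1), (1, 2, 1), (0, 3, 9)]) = w(1→2)=1 + w(2→0)=3
= 4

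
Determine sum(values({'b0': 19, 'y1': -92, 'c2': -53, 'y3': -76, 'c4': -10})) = 19 + (-92) + (-53) + (-76) + (-10)
= -212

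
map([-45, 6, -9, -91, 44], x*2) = -45*2=-90, 6*2=12, -9*2=-18, -91*2=-182, 44*2=88
= [-90, 12, -18, -182, 88]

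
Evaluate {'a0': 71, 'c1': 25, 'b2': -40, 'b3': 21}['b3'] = 21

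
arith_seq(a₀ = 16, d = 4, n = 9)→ [16, 20, 24, 28, 32, 36, 40, 44, 48]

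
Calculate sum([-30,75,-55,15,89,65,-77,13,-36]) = 59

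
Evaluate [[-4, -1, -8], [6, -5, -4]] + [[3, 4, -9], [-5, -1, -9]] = [[-1, 3, -17], [1, -6, -13]]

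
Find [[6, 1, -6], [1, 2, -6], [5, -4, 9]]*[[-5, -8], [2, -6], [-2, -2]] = C[0][0] = (6)*(-5) + (1)*(2) + (-6)*(-2) = -16
C[0][1] = (6)*(-8) + (1)*(-6) + (-6)*(-2) = -42
C[1][0] = (1)*(-5) + (2)*(2) + (-6)*(-2) = 11
C[1][1] = (1)*(-8) + (2)*(-6) + (-6)*(-2) = -8
C[2][0] = (5)*(-5) + (-4)*(2) + (9)*(-2) = -51
C[2][1] = (5)*(-8) + (-4)*(-6) + (9)*(-2) = -34
= [[-16, -42], [11, -8], [-51, -34]]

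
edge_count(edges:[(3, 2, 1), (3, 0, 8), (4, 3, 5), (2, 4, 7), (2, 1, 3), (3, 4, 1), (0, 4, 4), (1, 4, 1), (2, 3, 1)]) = 9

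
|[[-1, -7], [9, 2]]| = 61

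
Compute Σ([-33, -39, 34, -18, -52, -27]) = -135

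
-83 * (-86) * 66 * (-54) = -25439832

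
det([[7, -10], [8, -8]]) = 24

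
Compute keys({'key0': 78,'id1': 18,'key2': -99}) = ['key0', 'id1', 'key2']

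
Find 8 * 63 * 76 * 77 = 2949408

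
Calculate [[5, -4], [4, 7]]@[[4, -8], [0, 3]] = [[20, -52], [16, -11]]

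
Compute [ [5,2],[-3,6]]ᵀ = [[5, -3], [2, 6]]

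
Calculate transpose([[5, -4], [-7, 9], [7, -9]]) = [[5, -7, 7], [-4, 9, -9]]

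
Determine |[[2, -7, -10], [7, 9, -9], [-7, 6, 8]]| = -847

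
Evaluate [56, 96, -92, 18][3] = 18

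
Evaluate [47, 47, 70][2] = 70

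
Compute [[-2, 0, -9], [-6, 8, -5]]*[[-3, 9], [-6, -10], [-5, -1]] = [[51, -9], [-5, -129]]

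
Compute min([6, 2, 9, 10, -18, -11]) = -18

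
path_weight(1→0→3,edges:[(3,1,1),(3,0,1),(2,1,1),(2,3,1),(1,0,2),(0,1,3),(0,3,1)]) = w(1→0)=2 + w(0→3)=1
= 3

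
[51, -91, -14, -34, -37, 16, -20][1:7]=[-91, -14, -34, -37, 16, -20]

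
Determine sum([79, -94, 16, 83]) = 84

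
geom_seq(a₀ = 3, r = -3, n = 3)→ [3, -9, 27]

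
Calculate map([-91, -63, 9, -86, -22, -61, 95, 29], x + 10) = -91+10=-81, -63+10=-53, 9+10=19, -86+10=-76, -22+10=-12, -61+10=-51, 95+10=105, 29+10=39
= [-81, -53, 19, -76, -12, -51, 105, 39]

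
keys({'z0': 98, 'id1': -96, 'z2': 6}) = ['z0', 'id1', 'z2']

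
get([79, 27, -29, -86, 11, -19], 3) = -86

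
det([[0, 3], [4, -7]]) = -12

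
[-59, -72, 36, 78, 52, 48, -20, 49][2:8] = [36, 78, 52, 48, -20, 49]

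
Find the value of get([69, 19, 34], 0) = 69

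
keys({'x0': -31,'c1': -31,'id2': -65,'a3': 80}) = ['x0', 'c1', 'id2', 'a3']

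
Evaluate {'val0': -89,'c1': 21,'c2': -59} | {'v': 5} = {'val0': -89, 'c1': 21, 'c2': -59, 'v': 5}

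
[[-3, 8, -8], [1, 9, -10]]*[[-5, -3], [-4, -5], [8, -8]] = [[-81, 33], [-121, 32]]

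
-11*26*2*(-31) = 17732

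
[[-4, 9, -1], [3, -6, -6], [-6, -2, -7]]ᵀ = [[-4, 3, -6], [9, -6, -2], [-1, -6, -7]]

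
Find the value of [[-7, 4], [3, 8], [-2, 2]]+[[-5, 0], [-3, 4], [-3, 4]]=[[-12, 4], [0, 12], [-5, 6]]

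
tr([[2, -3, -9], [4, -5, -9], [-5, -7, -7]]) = diagonal: 2 + (-5) + (-7)
= -10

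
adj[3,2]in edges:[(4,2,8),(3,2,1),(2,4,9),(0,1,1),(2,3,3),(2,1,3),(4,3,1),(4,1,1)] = 1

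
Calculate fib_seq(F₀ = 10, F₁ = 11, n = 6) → [10, 11, 21, 32, 53, 85]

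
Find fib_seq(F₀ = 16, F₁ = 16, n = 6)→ [16, 16, 32, 48, 80, 128]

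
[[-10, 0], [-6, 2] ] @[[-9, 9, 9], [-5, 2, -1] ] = C[0][0] = (-10)*(-9) + (0)*(-5) = 90
C[0][1] = (-10)*(9) + (0)*(2) = -90
C[0][2] = (-10)*(9) + (0)*(-1) = -90
C[1][0] = (-6)*(-9) + (2)*(-5) = 44
C[1][1] = (-6)*(9) + (2)*(2) = -50
C[1][2] = (-6)*(9) + (2)*(-1) = -56
= [[90, -90, -90], [44, -50, -56]]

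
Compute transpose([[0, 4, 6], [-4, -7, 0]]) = [[0, -4], [4, -7], [6, 0]]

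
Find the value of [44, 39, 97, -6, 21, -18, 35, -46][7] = -46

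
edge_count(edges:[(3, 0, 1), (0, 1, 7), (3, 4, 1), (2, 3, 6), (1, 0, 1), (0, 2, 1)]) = 6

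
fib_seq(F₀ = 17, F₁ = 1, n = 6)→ F_2 = F_1 + F_0 = 18
F_3 = F_2 + F_1 = 19
F_4 = F_3 + F_2 = 37
...
= [17, 1, 18, 19, 37, 56]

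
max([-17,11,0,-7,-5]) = 11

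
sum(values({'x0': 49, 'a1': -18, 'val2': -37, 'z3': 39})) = 33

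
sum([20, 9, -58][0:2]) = 29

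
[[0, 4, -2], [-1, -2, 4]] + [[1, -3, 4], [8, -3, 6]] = [[1, 1, 2], [7, -5, 10]]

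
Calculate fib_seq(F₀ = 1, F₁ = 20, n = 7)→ F_2 = F_1 + F_0 = 21
F_3 = F_2 + F_1 = 41
F_4 = F_3 + F_2 = 62
...
= [1, 20, 21, 41, 62, 103, 165]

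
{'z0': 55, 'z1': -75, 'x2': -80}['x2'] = -80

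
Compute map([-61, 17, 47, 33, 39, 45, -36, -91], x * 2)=-61*2=-122, 17*2=34, 47*2=94, 33*2=66, 39*2=78, 45*2=90, -36*2=-72, -91*2=-182
= [-122, 34, 94, 66, 78, 90, -72, -182]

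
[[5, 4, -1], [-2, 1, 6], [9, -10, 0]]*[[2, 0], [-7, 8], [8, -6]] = C[0][0] = (5)*(2) + (4)*(-7) + (-1)*(8) = -26
C[0][1] = (5)*(0) + (4)*(8) + (-1)*(-6) = 38
C[1][0] = (-2)*(2) + (1)*(-7) + (6)*(8) = 37
C[1][1] = (-2)*(0) + (1)*(8) + (6)*(-6) = -28
C[2][0] = (9)*(2) + (-10)*(-7) + (0)*(8) = 88
C[2][1] = (9)*(0) + (-10)*(8) + (0)*(-6) = -80
= [[-26, 38], [37, -28], [88, -80]]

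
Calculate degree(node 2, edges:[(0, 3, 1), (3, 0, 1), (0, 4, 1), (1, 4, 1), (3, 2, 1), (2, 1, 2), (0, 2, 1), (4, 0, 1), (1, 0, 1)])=incident: (3,2), (2,1), (0,2)
= 3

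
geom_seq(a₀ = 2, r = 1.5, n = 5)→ a_0 = 2*1.5^0 = 2.0
a_1 = 2*1.5^1 = 3.0
a_2 = 2*1.5^2 = 4.5
...
= [2.0, 3.0, 4.5, 6.75, 10.125]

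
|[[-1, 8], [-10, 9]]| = 71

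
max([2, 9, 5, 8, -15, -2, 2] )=9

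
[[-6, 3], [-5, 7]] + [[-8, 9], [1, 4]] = [[-14, 12], [-4, 11]]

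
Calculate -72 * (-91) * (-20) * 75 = -9828000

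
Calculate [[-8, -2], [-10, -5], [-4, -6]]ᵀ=[[-8, -10, -4], [-2, -5, -6]]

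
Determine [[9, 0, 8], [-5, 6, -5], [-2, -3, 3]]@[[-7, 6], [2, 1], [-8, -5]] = [[-127, 14], [87, 1], [-16, -30]]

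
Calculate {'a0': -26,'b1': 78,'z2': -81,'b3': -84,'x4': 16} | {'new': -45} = {'a0': -26, 'b1': 78, 'z2': -81, 'b3': -84, 'x4': 16, 'new': -45}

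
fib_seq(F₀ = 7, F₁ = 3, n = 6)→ [7, 3, 10, 13, 23, 36]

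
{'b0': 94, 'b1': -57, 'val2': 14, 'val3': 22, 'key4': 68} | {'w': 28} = {'b0': 94, 'b1': -57, 'val2': 14, 'val3': 22, 'key4': 68, 'w': 28}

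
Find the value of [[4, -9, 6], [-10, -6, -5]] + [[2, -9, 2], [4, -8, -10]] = [[6, -18, 8], [-6, -14, -15]]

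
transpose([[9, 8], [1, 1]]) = [[9, 1], [8, 1]]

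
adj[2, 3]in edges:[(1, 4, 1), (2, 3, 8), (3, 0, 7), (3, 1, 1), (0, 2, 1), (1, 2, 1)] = 8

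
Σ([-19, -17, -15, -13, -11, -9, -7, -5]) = -96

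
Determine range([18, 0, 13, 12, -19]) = 37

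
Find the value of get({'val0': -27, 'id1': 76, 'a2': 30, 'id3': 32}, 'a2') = 30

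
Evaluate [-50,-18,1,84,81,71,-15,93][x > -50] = keep x where x > -50: -50✗, -18✓, 1✓, 84✓, 81✓, 71✓, -15✓, 93✓
= [-18, 1, 84, 81, 71, -15, 93]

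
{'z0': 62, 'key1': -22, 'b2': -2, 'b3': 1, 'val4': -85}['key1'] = -22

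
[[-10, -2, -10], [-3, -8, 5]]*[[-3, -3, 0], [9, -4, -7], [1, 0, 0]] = [[2, 38, 14], [-58, 41, 56]]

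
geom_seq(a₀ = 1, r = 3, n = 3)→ [1, 3, 9]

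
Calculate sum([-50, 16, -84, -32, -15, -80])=(-50) + 16 + (-84) + (-32) + (-15) + (-80)
= -245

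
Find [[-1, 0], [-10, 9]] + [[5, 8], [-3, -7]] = [[4, 8], [-13, 2]]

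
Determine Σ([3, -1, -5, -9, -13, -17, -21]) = 3 + (-1) + (-5) + (-9) + (-13) + (-17) + (-21)
= -63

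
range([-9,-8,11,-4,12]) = 21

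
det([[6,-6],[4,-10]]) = -36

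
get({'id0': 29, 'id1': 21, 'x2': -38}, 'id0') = 29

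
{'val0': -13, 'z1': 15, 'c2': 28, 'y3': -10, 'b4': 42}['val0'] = -13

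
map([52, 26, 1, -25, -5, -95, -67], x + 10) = [62, 36, 11, -15, 5, -85, -57]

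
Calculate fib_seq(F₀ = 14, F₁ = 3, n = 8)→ F_2 = F_1 + F_0 = 17
F_3 = F_2 + F_1 = 20
F_4 = F_3 + F_2 = 37
...
= [14, 3, 17, 20, 37, 57, 94, 151]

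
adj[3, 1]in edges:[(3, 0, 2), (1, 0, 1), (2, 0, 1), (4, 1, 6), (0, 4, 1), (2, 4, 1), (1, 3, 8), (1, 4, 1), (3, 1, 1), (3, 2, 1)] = 1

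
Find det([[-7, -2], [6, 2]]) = (-7)*(2) - (-2)*(6)
= -2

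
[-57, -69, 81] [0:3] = [-57, -69, 81]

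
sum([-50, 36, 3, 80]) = 69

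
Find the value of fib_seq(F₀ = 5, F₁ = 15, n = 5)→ [5, 15, 20, 35, 55]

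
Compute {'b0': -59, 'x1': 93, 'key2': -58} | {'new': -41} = {'b0': -59, 'x1': 93, 'key2': -58, 'new': -41}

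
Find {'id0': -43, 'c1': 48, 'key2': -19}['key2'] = -19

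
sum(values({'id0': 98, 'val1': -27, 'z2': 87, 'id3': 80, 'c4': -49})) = 189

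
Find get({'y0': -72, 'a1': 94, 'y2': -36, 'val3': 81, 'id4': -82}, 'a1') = 94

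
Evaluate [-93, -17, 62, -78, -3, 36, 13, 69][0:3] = [-93, -17, 62]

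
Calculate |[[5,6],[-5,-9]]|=(5)*(-9) - (6)*(-5)
= -15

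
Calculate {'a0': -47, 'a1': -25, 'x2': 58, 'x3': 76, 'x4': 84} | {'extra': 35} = {'a0': -47, 'a1': -25, 'x2': 58, 'x3': 76, 'x4': 84, 'extra': 35}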